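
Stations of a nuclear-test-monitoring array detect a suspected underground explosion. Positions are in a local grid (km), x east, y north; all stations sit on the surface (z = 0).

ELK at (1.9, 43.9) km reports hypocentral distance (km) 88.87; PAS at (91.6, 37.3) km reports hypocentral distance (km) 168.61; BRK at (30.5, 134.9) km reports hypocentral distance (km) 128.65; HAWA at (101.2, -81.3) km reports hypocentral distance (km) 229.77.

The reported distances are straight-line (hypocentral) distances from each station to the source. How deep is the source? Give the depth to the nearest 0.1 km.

z ≈ 52.6 km

Each station gives a sphere (x−x_i)² + (y−y_i)² + z² = d_i² (stations at z=0).
Subtracting the ELK sphere from PAS and BRK: z² cancels, leaving linear equations in x and y:
179.4 x − 13.2 y = -12680.43
57.2 x + 182.0 y = 8544.49
Solving: x ≈ -65.709, y ≈ 67.599 km (keep extra digits for the depth step; rounded: -65.7, 67.6).
Then from the ELK sphere: z² = 88.87² − (x − 1.9)² − (y − 43.9)² with x = -65.709, y = 67.599, so z ≈ 52.586 ≈ 52.6 km.
Check against HAWA (with the unrounded solution): distance 229.77 ≈ 229.77 km. ✓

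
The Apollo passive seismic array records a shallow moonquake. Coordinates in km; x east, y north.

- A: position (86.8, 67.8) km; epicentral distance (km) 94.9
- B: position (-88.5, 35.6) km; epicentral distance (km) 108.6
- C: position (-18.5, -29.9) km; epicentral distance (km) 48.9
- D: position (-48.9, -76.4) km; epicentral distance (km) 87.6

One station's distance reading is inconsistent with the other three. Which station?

Solve using three stations at a time. Using A, B, C (subtract circle equations pairwise → linear system) gives (x, y) ≈ (15.7, 5.0).
Distances from that point to each station vs reported:
  A: calculated 94.9 vs reported 94.9 → residual 0.0 km
  B: calculated 108.6 vs reported 108.6 → residual 0.0 km
  C: calculated 48.9 vs reported 48.9 → residual 0.0 km
  D: calculated 103.9 vs reported 87.6 → residual 16.3 km
A, B, C are mutually consistent (residuals ≈ 0); D is off by 16.3 km.

D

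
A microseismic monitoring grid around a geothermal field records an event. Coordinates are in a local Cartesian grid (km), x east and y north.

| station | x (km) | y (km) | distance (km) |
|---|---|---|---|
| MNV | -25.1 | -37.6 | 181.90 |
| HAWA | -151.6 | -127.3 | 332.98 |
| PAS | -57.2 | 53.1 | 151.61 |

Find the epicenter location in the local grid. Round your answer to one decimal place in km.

Circle about each station: (x + 25.1)² + (y + 37.6)² = 181.90²; (x + 151.6)² + (y + 127.3)² = 332.98²; (x + 57.2)² + (y − 53.1)² = 151.61².
Subtracting pairs of circle equations eliminates x²+y² and gives linear equations (the radical axes):
-253.0 x − 179.4 y = -40643.99
-64.2 x + 181.4 y = 14149.70
Solving the 2×2 system: x ≈ 84.2, y ≈ 107.8 km.

(84.2, 107.8)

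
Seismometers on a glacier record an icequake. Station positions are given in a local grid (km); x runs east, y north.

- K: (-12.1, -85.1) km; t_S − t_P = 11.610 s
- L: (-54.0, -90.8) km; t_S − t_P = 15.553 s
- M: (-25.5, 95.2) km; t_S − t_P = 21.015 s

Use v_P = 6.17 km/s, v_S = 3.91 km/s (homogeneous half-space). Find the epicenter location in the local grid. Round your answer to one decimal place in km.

(111.8, -82.2)

Distance from S−P lag: d = Δt · v_P v_S / (v_P − v_S) = Δt · (6.17·3.91)/(6.17−3.91) ≈ 10.6746·Δt.
So d_K = 123.93, d_L = 166.02, d_M = 224.33 km.
Circle about each station: (x + 12.1)² + (y + 85.1)² = 123.93²; (x + 54.0)² + (y + 90.8)² = 166.02²; (x + 25.5)² + (y − 95.2)² = 224.33².
Subtracting the K equation from the L and M equations removes the quadratic terms:
-83.8 x − 11.4 y = -8431.78
-26.8 x + 360.6 y = -32640.43
Solving the 2×2 system: x ≈ 111.8, y ≈ -82.2 km.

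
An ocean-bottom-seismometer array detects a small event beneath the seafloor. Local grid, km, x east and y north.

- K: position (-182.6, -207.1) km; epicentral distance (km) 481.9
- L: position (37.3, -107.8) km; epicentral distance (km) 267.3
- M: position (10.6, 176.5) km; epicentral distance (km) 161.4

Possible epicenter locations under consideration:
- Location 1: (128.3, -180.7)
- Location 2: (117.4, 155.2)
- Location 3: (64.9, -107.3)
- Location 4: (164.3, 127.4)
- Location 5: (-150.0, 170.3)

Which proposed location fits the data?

For each candidate, compare |candidate − station| to the reported distance:
Location 1: residuals K 169.9, L 150.7, M 214.7 → max 214.7 km
Location 2: residuals K 11.5, L 7.6, M 52.5 → max 52.5 km
Location 3: residuals K 215.0, L 239.7, M 127.5 → max 239.7 km
Location 4: residuals K 0.0, L 0.0, M 0.0 → max 0.0 km
Location 5: residuals K 103.1, L 68.0, M 0.7 → max 103.1 km
Only Location 4 has all residuals ≈ 0.

Location 4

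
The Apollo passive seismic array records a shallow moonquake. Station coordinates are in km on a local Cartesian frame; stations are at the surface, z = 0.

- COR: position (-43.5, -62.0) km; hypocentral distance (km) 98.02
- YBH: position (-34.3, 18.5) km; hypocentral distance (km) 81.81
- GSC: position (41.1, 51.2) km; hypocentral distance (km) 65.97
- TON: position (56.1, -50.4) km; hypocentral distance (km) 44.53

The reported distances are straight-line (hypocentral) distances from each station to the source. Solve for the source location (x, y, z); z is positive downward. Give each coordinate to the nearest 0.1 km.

Each station gives a sphere (x−x_i)² + (y−y_i)² + z² = d_i² (stations at z=0).
Subtracting the COR sphere from YBH and GSC: z² cancels, leaving linear equations in x and y:
18.4 x + 161.0 y = -1302.47
169.2 x + 226.4 y = 3830.28
Solving: x ≈ 39.503, y ≈ -12.604 km (keep extra digits for the depth step; rounded: 39.5, -12.6).
Then from the COR sphere: z² = 98.02² − (x + 43.5)² − (y + 62.0)² with x = 39.503, y = -12.604, so z ≈ 16.687 ≈ 16.7 km.

x ≈ 39.5 km, y ≈ -12.6 km, depth ≈ 16.7 km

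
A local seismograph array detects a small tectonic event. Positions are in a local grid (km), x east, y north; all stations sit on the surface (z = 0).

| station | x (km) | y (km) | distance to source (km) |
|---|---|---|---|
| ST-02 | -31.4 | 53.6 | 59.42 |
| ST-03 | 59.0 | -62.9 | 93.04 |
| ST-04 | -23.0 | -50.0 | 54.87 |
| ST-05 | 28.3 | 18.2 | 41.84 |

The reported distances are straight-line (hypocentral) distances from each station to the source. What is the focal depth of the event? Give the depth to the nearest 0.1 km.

Each station gives a sphere (x−x_i)² + (y−y_i)² + z² = d_i² (stations at z=0).
Subtracting the ST-02 sphere from ST-03 and ST-04: z² cancels, leaving linear equations in x and y:
180.8 x − 233.0 y = -1547.22
16.8 x − 207.2 y = -309.90
Solving: x ≈ -7.404, y ≈ 0.895 km (keep extra digits for the depth step; rounded: -7.4, 0.9).
Then from the ST-02 sphere: z² = 59.42² − (x + 31.4)² − (y − 53.6)² with x = -7.404, y = 0.895, so z ≈ 13.308 ≈ 13.3 km.
Check against ST-05 (with the unrounded solution): distance 41.85 ≈ 41.84 km. ✓

13.3 km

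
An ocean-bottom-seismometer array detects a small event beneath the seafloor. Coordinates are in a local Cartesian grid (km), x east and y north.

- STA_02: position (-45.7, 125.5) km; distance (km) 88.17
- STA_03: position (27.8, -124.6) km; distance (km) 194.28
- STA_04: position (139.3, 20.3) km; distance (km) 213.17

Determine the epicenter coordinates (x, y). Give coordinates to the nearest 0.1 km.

x ≈ -72.8 km, y ≈ 41.6 km

Circle about each station: (x + 45.7)² + (y − 125.5)² = 88.17²; (x − 27.8)² + (y + 124.6)² = 194.28²; (x − 139.3)² + (y − 20.3)² = 213.17².
Subtracting the STA_02 equation from the STA_03 and STA_04 equations removes the quadratic terms:
147.0 x − 500.2 y = -31511.51
370.0 x − 210.4 y = -35689.66
Solving the 2×2 system: x ≈ -72.8, y ≈ 41.6 km.
Check against STA_02 (with the unrounded x, y): √((x + 45.7)²+(y − 125.5)²) = 88.17 ≈ 88.17 km. ✓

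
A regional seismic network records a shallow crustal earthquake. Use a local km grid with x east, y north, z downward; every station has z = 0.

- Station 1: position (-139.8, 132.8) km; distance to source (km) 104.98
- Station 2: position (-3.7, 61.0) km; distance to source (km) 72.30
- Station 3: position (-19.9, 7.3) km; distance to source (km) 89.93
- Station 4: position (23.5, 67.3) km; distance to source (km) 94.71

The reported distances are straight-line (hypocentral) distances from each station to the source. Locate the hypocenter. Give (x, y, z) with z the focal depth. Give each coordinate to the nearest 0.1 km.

Each station gives a sphere (x−x_i)² + (y−y_i)² + z² = d_i² (stations at z=0).
Subtracting the Station 1 sphere from Station 2 and Station 3: z² cancels, leaving linear equations in x and y:
272.2 x − 143.6 y = -27651.68
239.8 x − 251.0 y = -33797.18
Solving: x ≈ -61.596, y ≈ 75.803 km (keep extra digits for the depth step; rounded: -61.6, 75.8).
Then from the Station 1 sphere: z² = 104.98² − (x + 139.8)² − (y − 132.8)² with x = -61.596, y = 75.803, so z ≈ 40.697 ≈ 40.7 km.

(-61.6, 75.8, 40.7)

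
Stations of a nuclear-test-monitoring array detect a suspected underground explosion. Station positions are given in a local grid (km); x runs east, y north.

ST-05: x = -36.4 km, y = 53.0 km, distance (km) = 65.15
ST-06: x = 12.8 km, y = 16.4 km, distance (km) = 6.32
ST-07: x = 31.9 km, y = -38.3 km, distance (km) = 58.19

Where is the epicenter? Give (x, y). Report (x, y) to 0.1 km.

18.8 km east, 18.4 km north

Circle about each station: (x + 36.4)² + (y − 53.0)² = 65.15²; (x − 12.8)² + (y − 16.4)² = 6.32²; (x − 31.9)² + (y + 38.3)² = 58.19².
Subtracting the ST-05 equation from the ST-06 and ST-07 equations removes the quadratic terms:
98.4 x − 73.2 y = 503.42
136.6 x − 182.6 y = -791.01
Solving the 2×2 system: x ≈ 18.8, y ≈ 18.4 km.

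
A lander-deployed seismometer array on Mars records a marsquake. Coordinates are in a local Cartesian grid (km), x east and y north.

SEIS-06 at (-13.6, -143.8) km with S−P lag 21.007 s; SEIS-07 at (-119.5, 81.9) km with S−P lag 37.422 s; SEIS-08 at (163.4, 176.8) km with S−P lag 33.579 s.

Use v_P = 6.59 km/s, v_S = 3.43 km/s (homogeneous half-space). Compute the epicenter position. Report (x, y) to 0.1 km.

Distance from S−P lag: d = Δt · v_P v_S / (v_P − v_S) = Δt · (6.59·3.43)/(6.59−3.43) ≈ 7.1531·Δt.
So d_SEIS-06 = 150.26, d_SEIS-07 = 267.68, d_SEIS-08 = 240.19 km.
Circle about each station: (x + 13.6)² + (y + 143.8)² = 150.26²; (x + 119.5)² + (y − 81.9)² = 267.68²; (x − 163.4)² + (y − 176.8)² = 240.19².
Subtracting the SEIS-06 equation from the SEIS-07 and SEIS-08 equations removes the quadratic terms:
-211.8 x + 451.4 y = -48950.05
354.0 x + 641.2 y = 1981.23
Solving the 2×2 system: x ≈ 109.2, y ≈ -57.2 km.

x ≈ 109.2 km, y ≈ -57.2 km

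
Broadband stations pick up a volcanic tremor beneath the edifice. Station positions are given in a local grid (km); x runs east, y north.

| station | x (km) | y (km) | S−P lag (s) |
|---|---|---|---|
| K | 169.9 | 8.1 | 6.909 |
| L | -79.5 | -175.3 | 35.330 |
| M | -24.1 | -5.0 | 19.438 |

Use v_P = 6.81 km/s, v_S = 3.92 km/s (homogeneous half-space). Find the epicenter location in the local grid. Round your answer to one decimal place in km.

x ≈ 141.2 km, y ≈ 65.1 km

Distance from S−P lag: d = Δt · v_P v_S / (v_P − v_S) = Δt · (6.81·3.92)/(6.81−3.92) ≈ 9.2371·Δt.
So d_K = 63.82, d_L = 326.35, d_M = 179.55 km.
Circle about each station: (x − 169.9)² + (y − 8.1)² = 63.82²; (x + 79.5)² + (y + 175.3)² = 326.35²; (x + 24.1)² + (y + 5.0)² = 179.55².
Subtracting pairs of circle equations eliminates x²+y² and gives linear equations (the radical axes):
-498.8 x − 366.8 y = -94312.61
-388.0 x − 26.2 y = -56491.02
Solving the 2×2 system: x ≈ 141.2, y ≈ 65.1 km.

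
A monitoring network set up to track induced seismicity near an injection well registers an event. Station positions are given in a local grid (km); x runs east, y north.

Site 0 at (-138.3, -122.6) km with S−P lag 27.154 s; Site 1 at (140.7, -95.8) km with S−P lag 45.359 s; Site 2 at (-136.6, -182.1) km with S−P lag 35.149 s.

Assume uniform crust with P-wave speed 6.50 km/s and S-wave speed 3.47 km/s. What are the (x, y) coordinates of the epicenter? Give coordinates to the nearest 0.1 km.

Distance from S−P lag: d = Δt · v_P v_S / (v_P − v_S) = Δt · (6.50·3.47)/(6.50−3.47) ≈ 7.4439·Δt.
So d_Site 0 = 202.13, d_Site 1 = 337.65, d_Site 2 = 261.65 km.
Circle about each station: (x + 138.3)² + (y + 122.6)² = 202.13²; (x − 140.7)² + (y + 95.8)² = 337.65²; (x + 136.6)² + (y + 182.1)² = 261.65².
Subtracting pairs of circle equations eliminates x²+y² and gives linear equations (the radical axes):
558.0 x + 53.6 y = -78334.51
3.4 x − 119.0 y = -9941.87
Solving the 2×2 system: x ≈ -148.0, y ≈ 79.3 km.

-148.0 km east, 79.3 km north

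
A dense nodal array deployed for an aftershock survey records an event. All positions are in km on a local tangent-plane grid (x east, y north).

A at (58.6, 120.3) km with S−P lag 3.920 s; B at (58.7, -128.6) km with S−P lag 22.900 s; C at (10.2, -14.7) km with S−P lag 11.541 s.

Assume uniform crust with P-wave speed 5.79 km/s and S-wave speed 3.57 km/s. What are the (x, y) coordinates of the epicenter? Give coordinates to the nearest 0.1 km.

Distance from S−P lag: d = Δt · v_P v_S / (v_P − v_S) = Δt · (5.79·3.57)/(5.79−3.57) ≈ 9.3109·Δt.
So d_A = 36.50, d_B = 213.22, d_C = 107.46 km.
Circle about each station: (x − 58.6)² + (y − 120.3)² = 36.50²; (x − 58.7)² + (y + 128.6)² = 213.22²; (x − 10.2)² + (y + 14.7)² = 107.46².
Subtracting pairs of circle equations eliminates x²+y² and gives linear equations (the radical axes):
0.2 x − 497.8 y = -42052.92
-96.8 x − 270.0 y = -27801.32
Solving the 2×2 system: x ≈ 51.5, y ≈ 84.5 km.
Check against A (with the unrounded x, y): √((x − 58.6)²+(y − 120.3)²) = 36.50 ≈ 36.50 km. ✓

51.5 km east, 84.5 km north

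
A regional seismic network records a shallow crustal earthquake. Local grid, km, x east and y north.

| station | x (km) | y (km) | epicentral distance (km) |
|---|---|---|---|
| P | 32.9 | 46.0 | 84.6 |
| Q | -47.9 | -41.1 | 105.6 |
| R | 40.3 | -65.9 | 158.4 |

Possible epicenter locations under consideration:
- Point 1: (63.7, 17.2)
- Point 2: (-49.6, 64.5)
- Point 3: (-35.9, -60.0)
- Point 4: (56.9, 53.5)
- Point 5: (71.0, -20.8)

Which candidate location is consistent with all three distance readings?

For each candidate, compare |candidate − station| to the reported distance:
Point 1: residuals P 42.4, Q 20.3, R 72.1 → max 72.1 km
Point 2: residuals P 0.1, Q 0.0, R 0.0 → max 0.1 km
Point 3: residuals P 41.8, Q 83.2, R 82.0 → max 83.2 km
Point 4: residuals P 59.5, Q 35.6, R 37.9 → max 59.5 km
Point 5: residuals P 7.7, Q 15.0, R 103.8 → max 103.8 km
Only Point 2 has all residuals ≈ 0.

Point 2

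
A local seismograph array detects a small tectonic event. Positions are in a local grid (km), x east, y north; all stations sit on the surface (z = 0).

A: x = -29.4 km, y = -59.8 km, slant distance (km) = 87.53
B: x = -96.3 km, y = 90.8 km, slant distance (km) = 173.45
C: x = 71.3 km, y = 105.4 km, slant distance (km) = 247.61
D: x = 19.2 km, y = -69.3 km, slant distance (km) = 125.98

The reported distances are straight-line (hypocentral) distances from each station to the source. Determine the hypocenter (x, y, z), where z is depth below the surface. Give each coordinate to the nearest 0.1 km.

Each station gives a sphere (x−x_i)² + (y−y_i)² + z² = d_i² (stations at z=0).
Subtracting the A sphere from B and C: z² cancels, leaving linear equations in x and y:
-133.8 x + 301.2 y = -9345.47
201.4 x + 330.4 y = -41896.76
Solving: x ≈ -90.890, y ≈ -71.403 km (keep extra digits for the depth step; rounded: -90.9, -71.4).
Then from the A sphere: z² = 87.53² − (x + 29.4)² − (y + 59.8)² with x = -90.890, y = -71.403, so z ≈ 61.203 ≈ 61.2 km.
Check against D (with the unrounded solution): distance 125.98 ≈ 125.98 km. ✓

(-90.9, -71.4, 61.2)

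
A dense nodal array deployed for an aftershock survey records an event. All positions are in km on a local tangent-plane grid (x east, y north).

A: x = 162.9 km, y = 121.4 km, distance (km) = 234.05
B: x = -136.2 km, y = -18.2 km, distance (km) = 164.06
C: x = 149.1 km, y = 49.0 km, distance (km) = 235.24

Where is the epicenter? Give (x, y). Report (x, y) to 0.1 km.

Circle about each station: (x − 162.9)² + (y − 121.4)² = 234.05²; (x + 136.2)² + (y + 18.2)² = 164.06²; (x − 149.1)² + (y − 49.0)² = 235.24².
Subtracting pairs of circle equations eliminates x²+y² and gives linear equations (the radical axes):
-598.2 x − 279.2 y = 5471.03
-27.6 x − 144.8 y = -17201.02
Solving the 2×2 system: x ≈ -70.9, y ≈ 132.3 km.

(-70.9, 132.3)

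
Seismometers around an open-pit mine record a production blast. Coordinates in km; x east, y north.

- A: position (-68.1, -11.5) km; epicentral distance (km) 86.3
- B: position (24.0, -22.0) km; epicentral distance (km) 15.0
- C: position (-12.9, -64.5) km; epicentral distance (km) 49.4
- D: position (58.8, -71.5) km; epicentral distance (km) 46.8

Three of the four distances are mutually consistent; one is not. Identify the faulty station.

A

Solve using three stations at a time. Using B, C, D (subtract circle equations pairwise → linear system) gives (x, y) ≈ (27.8, -36.5).
Distances from that point to each station vs reported:
  A: calculated 99.1 vs reported 86.3 → residual 12.8 km
  B: calculated 15.0 vs reported 15.0 → residual 0.0 km
  C: calculated 49.4 vs reported 49.4 → residual 0.0 km
  D: calculated 46.8 vs reported 46.8 → residual 0.0 km
B, C, D are mutually consistent (residuals ≈ 0); A is off by 12.8 km.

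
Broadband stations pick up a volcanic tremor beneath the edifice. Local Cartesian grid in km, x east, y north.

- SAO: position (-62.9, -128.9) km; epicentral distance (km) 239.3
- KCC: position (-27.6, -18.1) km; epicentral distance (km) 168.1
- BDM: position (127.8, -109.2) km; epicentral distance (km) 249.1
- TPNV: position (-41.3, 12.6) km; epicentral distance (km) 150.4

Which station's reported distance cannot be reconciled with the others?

SAO

Solve using three stations at a time. Using KCC, BDM, TPNV (subtract circle equations pairwise → linear system) gives (x, y) ≈ (54.0, 128.6).
Distances from that point to each station vs reported:
  SAO: calculated 282.8 vs reported 239.3 → residual 43.5 km
  KCC: calculated 167.9 vs reported 168.1 → residual 0.2 km
  BDM: calculated 248.9 vs reported 249.1 → residual 0.2 km
  TPNV: calculated 150.1 vs reported 150.4 → residual 0.3 km
KCC, BDM, TPNV are mutually consistent (residuals ≈ 0); SAO is off by 43.5 km.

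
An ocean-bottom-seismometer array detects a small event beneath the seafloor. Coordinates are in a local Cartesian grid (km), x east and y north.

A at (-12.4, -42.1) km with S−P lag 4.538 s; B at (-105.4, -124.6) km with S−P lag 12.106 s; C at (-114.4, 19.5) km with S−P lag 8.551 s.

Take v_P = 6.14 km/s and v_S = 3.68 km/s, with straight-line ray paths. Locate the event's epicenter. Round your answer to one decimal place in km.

(-51.4, -27.4)

Distance from S−P lag: d = Δt · v_P v_S / (v_P − v_S) = Δt · (6.14·3.68)/(6.14−3.68) ≈ 9.1850·Δt.
So d_A = 41.68, d_B = 111.19, d_C = 78.54 km.
Circle about each station: (x + 12.4)² + (y + 42.1)² = 41.68²; (x + 105.4)² + (y + 124.6)² = 111.19²; (x + 114.4)² + (y − 19.5)² = 78.54².
Subtracting pairs of circle equations eliminates x²+y² and gives linear equations (the radical axes):
-186.0 x − 165.0 y = 14082.16
-204.0 x + 123.2 y = 7110.13
Solving the 2×2 system: x ≈ -51.4, y ≈ -27.4 km.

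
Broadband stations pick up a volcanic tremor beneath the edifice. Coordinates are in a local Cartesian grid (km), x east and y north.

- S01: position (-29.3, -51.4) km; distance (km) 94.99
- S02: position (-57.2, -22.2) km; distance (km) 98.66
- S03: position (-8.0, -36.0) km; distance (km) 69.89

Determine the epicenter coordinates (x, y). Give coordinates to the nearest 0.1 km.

Circle about each station: (x + 29.3)² + (y + 51.4)² = 94.99²; (x + 57.2)² + (y + 22.2)² = 98.66²; (x + 8.0)² + (y + 36.0)² = 69.89².
Subtracting the S01 equation from the S02 and S03 equations removes the quadratic terms:
-55.8 x + 58.4 y = -446.47
42.6 x + 30.8 y = 1998.04
Solving the 2×2 system: x ≈ 31.0, y ≈ 22.0 km.

31.0 km east, 22.0 km north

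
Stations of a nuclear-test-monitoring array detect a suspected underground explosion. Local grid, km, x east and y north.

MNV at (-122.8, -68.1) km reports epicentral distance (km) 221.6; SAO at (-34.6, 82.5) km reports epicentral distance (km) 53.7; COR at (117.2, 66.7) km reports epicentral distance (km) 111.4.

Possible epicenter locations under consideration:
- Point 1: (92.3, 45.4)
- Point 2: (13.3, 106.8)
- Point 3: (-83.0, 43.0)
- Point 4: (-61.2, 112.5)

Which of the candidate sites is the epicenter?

For each candidate, compare |candidate − station| to the reported distance:
Point 1: residuals MNV 21.6, SAO 78.5, COR 78.6 → max 78.6 km
Point 2: residuals MNV 0.0, SAO 0.0, COR 0.0 → max 0.0 km
Point 3: residuals MNV 103.6, SAO 8.8, COR 90.2 → max 103.6 km
Point 4: residuals MNV 30.8, SAO 13.6, COR 72.8 → max 72.8 km
Only Point 2 has all residuals ≈ 0.

Point 2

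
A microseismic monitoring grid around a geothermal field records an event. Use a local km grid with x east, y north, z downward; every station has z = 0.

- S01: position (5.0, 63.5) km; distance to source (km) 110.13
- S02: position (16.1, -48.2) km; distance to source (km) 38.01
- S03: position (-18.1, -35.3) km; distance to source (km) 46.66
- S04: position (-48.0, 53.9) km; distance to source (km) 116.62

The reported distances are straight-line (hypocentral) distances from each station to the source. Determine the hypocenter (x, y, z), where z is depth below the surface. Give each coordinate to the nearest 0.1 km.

x ≈ 10.3 km, y ≈ -40.2 km, depth ≈ 36.7 km

Each station gives a sphere (x−x_i)² + (y−y_i)² + z² = d_i² (stations at z=0).
Subtracting the S01 sphere from S02 and S03: z² cancels, leaving linear equations in x and y:
22.2 x − 223.4 y = 9209.06
-46.2 x − 197.6 y = 7467.91
Solving: x ≈ 10.292, y ≈ -40.199 km (keep extra digits for the depth step; rounded: 10.3, -40.2).
Then from the S01 sphere: z² = 110.13² − (x − 5.0)² − (y − 63.5)² with x = 10.292, y = -40.199, so z ≈ 36.703 ≈ 36.7 km.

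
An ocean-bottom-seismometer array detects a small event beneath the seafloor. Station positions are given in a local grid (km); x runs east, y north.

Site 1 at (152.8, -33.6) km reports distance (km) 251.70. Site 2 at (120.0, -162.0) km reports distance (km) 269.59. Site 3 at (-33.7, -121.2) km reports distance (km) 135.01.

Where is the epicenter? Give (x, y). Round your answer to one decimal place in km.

(-96.9, -1.9)

Circle about each station: (x − 152.8)² + (y + 33.6)² = 251.70²; (x − 120.0)² + (y + 162.0)² = 269.59²; (x + 33.7)² + (y + 121.2)² = 135.01².
Subtracting the Site 1 equation from the Site 2 and Site 3 equations removes the quadratic terms:
-65.6 x − 256.8 y = 6841.32
-373.0 x − 175.2 y = 36473.52
Solving the 2×2 system: x ≈ -96.9, y ≈ -1.9 km.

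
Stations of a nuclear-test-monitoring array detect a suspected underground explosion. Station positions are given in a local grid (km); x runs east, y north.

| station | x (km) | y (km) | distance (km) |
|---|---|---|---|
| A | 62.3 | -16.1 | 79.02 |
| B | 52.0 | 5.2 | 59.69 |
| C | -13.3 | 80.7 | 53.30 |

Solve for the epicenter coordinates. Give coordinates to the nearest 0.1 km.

-3.0 km east, 28.4 km north

Circle about each station: (x − 62.3)² + (y + 16.1)² = 79.02²; (x − 52.0)² + (y − 5.2)² = 59.69²; (x + 13.3)² + (y − 80.7)² = 53.30².
Subtracting the A equation from the B and C equations removes the quadratic terms:
-20.6 x + 42.6 y = 1271.80
-151.2 x + 193.6 y = 5952.15
Solving the 2×2 system: x ≈ -3.0, y ≈ 28.4 km.
Check against A (with the unrounded x, y): √((x − 62.3)²+(y + 16.1)²) = 79.02 ≈ 79.02 km. ✓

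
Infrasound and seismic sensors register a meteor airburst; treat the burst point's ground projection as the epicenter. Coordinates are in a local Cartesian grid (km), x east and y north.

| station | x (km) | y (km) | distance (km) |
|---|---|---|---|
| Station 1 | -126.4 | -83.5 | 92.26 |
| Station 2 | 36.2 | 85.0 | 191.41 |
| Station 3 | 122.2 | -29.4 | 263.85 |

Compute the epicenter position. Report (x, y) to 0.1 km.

x ≈ -139.0 km, y ≈ 7.9 km

Circle about each station: (x + 126.4)² + (y + 83.5)² = 92.26²; (x − 36.2)² + (y − 85.0)² = 191.41²; (x − 122.2)² + (y + 29.4)² = 263.85².
Subtracting the Station 1 equation from the Station 2 and Station 3 equations removes the quadratic terms:
325.2 x + 337.0 y = -42539.65
497.2 x + 108.2 y = -68256.92
Solving the 2×2 system: x ≈ -139.0, y ≈ 7.9 km.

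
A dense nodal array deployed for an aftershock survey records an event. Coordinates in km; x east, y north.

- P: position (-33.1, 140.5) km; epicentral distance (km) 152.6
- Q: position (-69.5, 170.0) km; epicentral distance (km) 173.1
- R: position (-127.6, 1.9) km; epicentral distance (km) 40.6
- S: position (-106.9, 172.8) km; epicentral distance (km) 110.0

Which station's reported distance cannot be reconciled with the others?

Solve using three stations at a time. Using P, Q, R (subtract circle equations pairwise → linear system) gives (x, y) ≈ (-87.2, -2.2).
Distances from that point to each station vs reported:
  P: calculated 152.6 vs reported 152.6 → residual 0.0 km
  Q: calculated 173.1 vs reported 173.1 → residual 0.0 km
  R: calculated 40.6 vs reported 40.6 → residual 0.0 km
  S: calculated 176.1 vs reported 110.0 → residual 66.1 km
P, Q, R are mutually consistent (residuals ≈ 0); S is off by 66.1 km.

S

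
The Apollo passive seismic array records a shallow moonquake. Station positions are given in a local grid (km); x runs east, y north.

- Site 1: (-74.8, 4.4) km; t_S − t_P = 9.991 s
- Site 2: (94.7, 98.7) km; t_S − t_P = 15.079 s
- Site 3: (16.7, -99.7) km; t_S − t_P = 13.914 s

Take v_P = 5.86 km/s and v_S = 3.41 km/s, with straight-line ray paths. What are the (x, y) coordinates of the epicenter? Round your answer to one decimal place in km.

Distance from S−P lag: d = Δt · v_P v_S / (v_P − v_S) = Δt · (5.86·3.41)/(5.86−3.41) ≈ 8.1562·Δt.
So d_Site 1 = 81.49, d_Site 2 = 122.99, d_Site 3 = 113.48 km.
Circle about each station: (x + 74.8)² + (y − 4.4)² = 81.49²; (x − 94.7)² + (y − 98.7)² = 122.99²; (x − 16.7)² + (y + 99.7)² = 113.48².
Subtracting the Site 1 equation from the Site 2 and Site 3 equations removes the quadratic terms:
339.0 x + 188.6 y = 4609.46
183.0 x − 208.2 y = -1632.51
Solving the 2×2 system: x ≈ 6.2, y ≈ 13.3 km.

(6.2, 13.3)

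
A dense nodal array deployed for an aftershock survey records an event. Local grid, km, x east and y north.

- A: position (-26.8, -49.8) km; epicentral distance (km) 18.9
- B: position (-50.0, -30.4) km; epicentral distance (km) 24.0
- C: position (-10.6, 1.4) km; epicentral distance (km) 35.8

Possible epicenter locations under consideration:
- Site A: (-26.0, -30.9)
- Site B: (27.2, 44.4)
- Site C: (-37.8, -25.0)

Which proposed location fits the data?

Site A

For each candidate, compare |candidate − station| to the reported distance:
Site A: residuals A 0.0, B 0.0, C 0.0 → max 0.0 km
Site B: residuals A 89.7, B 83.5, C 21.5 → max 89.7 km
Site C: residuals A 8.2, B 10.7, C 2.1 → max 10.7 km
Only Site A has all residuals ≈ 0.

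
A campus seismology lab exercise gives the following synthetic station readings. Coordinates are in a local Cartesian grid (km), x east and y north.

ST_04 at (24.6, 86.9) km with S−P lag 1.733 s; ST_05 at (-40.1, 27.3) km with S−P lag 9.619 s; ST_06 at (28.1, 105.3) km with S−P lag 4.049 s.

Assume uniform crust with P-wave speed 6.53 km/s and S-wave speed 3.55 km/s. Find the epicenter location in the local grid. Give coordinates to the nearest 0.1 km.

Distance from S−P lag: d = Δt · v_P v_S / (v_P − v_S) = Δt · (6.53·3.55)/(6.53−3.55) ≈ 7.7790·Δt.
So d_ST_04 = 13.48, d_ST_05 = 74.83, d_ST_06 = 31.50 km.
Circle about each station: (x − 24.6)² + (y − 86.9)² = 13.48²; (x + 40.1)² + (y − 27.3)² = 74.83²; (x − 28.1)² + (y − 105.3)² = 31.50².
Subtracting the ST_04 equation from the ST_05 and ST_06 equations removes the quadratic terms:
-129.4 x − 119.2 y = -11221.29
7.0 x + 36.8 y = 2910.39
Solving the 2×2 system: x ≈ 16.8, y ≈ 75.9 km.

(16.8, 75.9)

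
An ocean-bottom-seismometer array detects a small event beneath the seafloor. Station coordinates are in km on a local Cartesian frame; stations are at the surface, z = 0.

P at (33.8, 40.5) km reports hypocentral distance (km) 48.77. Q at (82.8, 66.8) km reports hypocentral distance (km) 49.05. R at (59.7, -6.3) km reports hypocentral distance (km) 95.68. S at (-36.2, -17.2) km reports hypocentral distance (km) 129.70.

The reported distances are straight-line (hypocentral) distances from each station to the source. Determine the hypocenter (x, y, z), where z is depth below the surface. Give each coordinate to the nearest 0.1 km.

Each station gives a sphere (x−x_i)² + (y−y_i)² + z² = d_i² (stations at z=0).
Subtracting the P sphere from Q and R: z² cancels, leaving linear equations in x and y:
98.0 x + 52.6 y = 8508.00
51.8 x − 93.6 y = -5955.06
Solving: x ≈ 40.606, y ≈ 86.095 km (keep extra digits for the depth step; rounded: 40.6, 86.1).
Then from the P sphere: z² = 48.77² − (x − 33.8)² − (y − 40.5)² with x = 40.606, y = 86.095, so z ≈ 15.915 ≈ 15.9 km.

(40.6, 86.1, 15.9)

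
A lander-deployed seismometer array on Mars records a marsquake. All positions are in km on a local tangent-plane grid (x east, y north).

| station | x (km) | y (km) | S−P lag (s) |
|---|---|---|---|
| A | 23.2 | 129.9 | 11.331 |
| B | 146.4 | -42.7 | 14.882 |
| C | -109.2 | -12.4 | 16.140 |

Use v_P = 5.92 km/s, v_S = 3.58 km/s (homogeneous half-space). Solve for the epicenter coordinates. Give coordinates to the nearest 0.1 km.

Distance from S−P lag: d = Δt · v_P v_S / (v_P − v_S) = Δt · (5.92·3.58)/(5.92−3.58) ≈ 9.0571·Δt.
So d_A = 102.63, d_B = 134.79, d_C = 146.18 km.
Circle about each station: (x − 23.2)² + (y − 129.9)² = 102.63²; (x − 146.4)² + (y + 42.7)² = 134.79²; (x + 109.2)² + (y + 12.4)² = 146.18².
Subtracting the A equation from the B and C equations removes the quadratic terms:
246.4 x − 345.2 y = -1791.43
-264.8 x − 284.6 y = -16169.53
Solving the 2×2 system: x ≈ 31.4, y ≈ 27.6 km.
Check against A (with the unrounded x, y): √((x − 23.2)²+(y − 129.9)²) = 102.63 ≈ 102.63 km. ✓

x ≈ 31.4 km, y ≈ 27.6 km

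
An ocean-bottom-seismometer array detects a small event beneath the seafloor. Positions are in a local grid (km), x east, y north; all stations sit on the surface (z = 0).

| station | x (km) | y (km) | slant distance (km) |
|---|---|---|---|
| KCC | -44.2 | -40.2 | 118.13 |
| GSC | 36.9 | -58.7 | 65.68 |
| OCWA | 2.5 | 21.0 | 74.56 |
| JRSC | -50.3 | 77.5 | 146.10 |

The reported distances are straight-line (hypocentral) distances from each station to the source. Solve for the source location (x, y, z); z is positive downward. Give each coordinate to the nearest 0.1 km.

Each station gives a sphere (x−x_i)² + (y−y_i)² + z² = d_i² (stations at z=0).
Subtracting the KCC sphere from GSC and OCWA: z² cancels, leaving linear equations in x and y:
162.2 x − 37.0 y = 10878.45
93.4 x + 122.4 y = 5273.07
Solving: x ≈ 65.495, y ≈ -6.897 km (keep extra digits for the depth step; rounded: 65.5, -6.9).
Then from the KCC sphere: z² = 118.13² − (x + 44.2)² − (y + 40.2)² with x = 65.495, y = -6.897, so z ≈ 28.506 ≈ 28.5 km.

x ≈ 65.5 km, y ≈ -6.9 km, depth ≈ 28.5 km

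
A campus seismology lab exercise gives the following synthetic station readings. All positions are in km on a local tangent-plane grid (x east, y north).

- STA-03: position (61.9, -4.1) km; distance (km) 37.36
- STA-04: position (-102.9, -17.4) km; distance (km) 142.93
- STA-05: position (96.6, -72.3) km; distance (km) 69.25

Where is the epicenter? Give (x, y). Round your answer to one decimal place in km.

Circle about each station: (x − 61.9)² + (y + 4.1)² = 37.36²; (x + 102.9)² + (y + 17.4)² = 142.93²; (x − 96.6)² + (y + 72.3)² = 69.25².
Subtracting the STA-03 equation from the STA-04 and STA-05 equations removes the quadratic terms:
-329.6 x − 26.6 y = -11990.47
69.4 x − 136.4 y = 7310.64
Solving the 2×2 system: x ≈ 39.1, y ≈ -33.7 km.

x ≈ 39.1 km, y ≈ -33.7 km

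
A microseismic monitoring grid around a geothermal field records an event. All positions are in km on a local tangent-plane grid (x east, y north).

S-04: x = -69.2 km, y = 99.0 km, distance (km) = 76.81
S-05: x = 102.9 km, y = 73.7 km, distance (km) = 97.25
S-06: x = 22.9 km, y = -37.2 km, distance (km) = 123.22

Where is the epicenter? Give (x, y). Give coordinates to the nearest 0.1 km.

Circle about each station: (x + 69.2)² + (y − 99.0)² = 76.81²; (x − 102.9)² + (y − 73.7)² = 97.25²; (x − 22.9)² + (y + 37.2)² = 123.22².
Subtracting the S-04 equation from the S-05 and S-06 equations removes the quadratic terms:
344.2 x − 50.6 y = -2127.33
184.2 x − 272.4 y = -21964.78
Solving the 2×2 system: x ≈ 6.3, y ≈ 84.9 km.

x ≈ 6.3 km, y ≈ 84.9 km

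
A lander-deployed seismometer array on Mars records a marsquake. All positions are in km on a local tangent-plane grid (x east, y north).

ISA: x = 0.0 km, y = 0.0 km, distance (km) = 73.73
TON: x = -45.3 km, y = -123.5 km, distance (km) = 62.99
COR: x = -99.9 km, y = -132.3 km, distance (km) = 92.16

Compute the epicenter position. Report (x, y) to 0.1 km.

-42.0 km east, -60.6 km north

Circle about each station: x² + y² = 73.73²; (x + 45.3)² + (y + 123.5)² = 62.99²; (x + 99.9)² + (y + 132.3)² = 92.16².
Subtracting pairs of circle equations eliminates x²+y² and gives linear equations (the radical axes):
-90.6 x − 247.0 y = 18772.71
-199.8 x − 264.6 y = 24425.95
Solving the 2×2 system: x ≈ -42.0, y ≈ -60.6 km.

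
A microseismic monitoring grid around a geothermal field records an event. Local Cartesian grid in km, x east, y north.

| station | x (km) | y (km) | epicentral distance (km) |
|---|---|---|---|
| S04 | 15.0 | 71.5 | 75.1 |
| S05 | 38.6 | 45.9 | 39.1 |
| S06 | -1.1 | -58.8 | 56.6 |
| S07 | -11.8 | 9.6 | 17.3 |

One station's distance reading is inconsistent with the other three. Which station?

Solve using three stations at a time. Using S04, S06, S07 (subtract circle equations pairwise → linear system) gives (x, y) ≈ (0.8, -2.2).
Distances from that point to each station vs reported:
  S04: calculated 75.1 vs reported 75.1 → residual 0.0 km
  S05: calculated 61.2 vs reported 39.1 → residual 22.1 km
  S06: calculated 56.6 vs reported 56.6 → residual 0.0 km
  S07: calculated 17.3 vs reported 17.3 → residual 0.0 km
S04, S06, S07 are mutually consistent (residuals ≈ 0); S05 is off by 22.1 km.

S05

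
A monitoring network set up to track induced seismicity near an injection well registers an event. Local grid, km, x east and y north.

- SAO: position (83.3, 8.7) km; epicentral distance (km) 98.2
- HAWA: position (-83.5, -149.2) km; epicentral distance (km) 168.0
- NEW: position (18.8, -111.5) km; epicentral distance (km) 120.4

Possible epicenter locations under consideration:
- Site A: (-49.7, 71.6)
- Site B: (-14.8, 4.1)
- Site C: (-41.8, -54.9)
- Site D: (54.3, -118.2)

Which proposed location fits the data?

For each candidate, compare |candidate − station| to the reported distance:
Site A: residuals SAO 48.9, HAWA 55.4, NEW 75.1 → max 75.1 km
Site B: residuals SAO 0.0, HAWA 0.0, NEW 0.0 → max 0.0 km
Site C: residuals SAO 42.1, HAWA 64.9, NEW 37.5 → max 64.9 km
Site D: residuals SAO 32.0, HAWA 26.8, NEW 84.3 → max 84.3 km
Only Site B has all residuals ≈ 0.

Site B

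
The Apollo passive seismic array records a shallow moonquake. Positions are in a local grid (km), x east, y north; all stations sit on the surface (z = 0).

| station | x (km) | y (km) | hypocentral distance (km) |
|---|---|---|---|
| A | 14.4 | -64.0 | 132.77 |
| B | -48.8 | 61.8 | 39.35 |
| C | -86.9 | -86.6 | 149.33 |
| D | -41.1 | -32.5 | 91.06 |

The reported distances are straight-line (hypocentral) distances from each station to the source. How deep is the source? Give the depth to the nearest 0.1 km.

37.0 km

Each station gives a sphere (x−x_i)² + (y−y_i)² + z² = d_i² (stations at z=0).
Subtracting the A sphere from B and C: z² cancels, leaving linear equations in x and y:
-126.4 x + 251.6 y = 17976.77
-202.6 x − 45.2 y = 6076.23
Solving: x ≈ -41.302, y ≈ 50.700 km (keep extra digits for the depth step; rounded: -41.3, 50.7).
Then from the A sphere: z² = 132.77² − (x − 14.4)² − (y + 64.0)² with x = -41.302, y = 50.700, so z ≈ 37.001 ≈ 37.0 km.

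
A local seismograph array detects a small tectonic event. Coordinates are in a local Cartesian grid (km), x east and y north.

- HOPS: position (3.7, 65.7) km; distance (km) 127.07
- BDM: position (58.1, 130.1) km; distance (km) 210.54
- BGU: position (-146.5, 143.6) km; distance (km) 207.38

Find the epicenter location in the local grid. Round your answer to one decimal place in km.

(-59.4, -44.6)

Circle about each station: (x − 3.7)² + (y − 65.7)² = 127.07²; (x − 58.1)² + (y − 130.1)² = 210.54²; (x + 146.5)² + (y − 143.6)² = 207.38².
Subtracting the HOPS equation from the BDM and BGU equations removes the quadratic terms:
108.8 x + 128.8 y = -12208.87
-300.4 x + 155.8 y = 10893.35
Solving the 2×2 system: x ≈ -59.4, y ≈ -44.6 km.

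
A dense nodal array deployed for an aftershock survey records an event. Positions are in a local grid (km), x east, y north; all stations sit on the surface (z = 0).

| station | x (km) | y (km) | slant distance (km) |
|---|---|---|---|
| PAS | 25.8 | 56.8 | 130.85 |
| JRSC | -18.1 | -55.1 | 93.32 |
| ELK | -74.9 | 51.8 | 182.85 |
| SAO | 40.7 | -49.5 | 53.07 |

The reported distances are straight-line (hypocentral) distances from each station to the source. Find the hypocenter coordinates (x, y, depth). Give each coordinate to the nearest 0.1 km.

x ≈ 62.1 km, y ≈ -59.6 km, depth ≈ 47.5 km

Each station gives a sphere (x−x_i)² + (y−y_i)² + z² = d_i² (stations at z=0).
Subtracting the PAS sphere from JRSC and ELK: z² cancels, leaving linear equations in x and y:
-87.8 x − 223.8 y = 7884.84
-201.4 x − 10.0 y = -11911.03
Solving: x ≈ 62.100, y ≈ -59.594 km (keep extra digits for the depth step; rounded: 62.1, -59.6).
Then from the PAS sphere: z² = 130.85² − (x − 25.8)² − (y − 56.8)² with x = 62.100, y = -59.594, so z ≈ 47.502 ≈ 47.5 km.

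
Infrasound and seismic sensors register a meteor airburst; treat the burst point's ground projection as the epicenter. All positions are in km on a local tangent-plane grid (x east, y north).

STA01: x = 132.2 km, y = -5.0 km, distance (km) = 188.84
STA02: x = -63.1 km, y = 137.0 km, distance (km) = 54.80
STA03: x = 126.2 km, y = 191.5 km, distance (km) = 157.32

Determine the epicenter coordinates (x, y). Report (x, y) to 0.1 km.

Circle about each station: (x − 132.2)² + (y + 5.0)² = 188.84²; (x + 63.1)² + (y − 137.0)² = 54.80²; (x − 126.2)² + (y − 191.5)² = 157.32².
Subtracting pairs of circle equations eliminates x²+y² and gives linear equations (the radical axes):
-390.6 x + 284.0 y = 37906.28
-12.0 x + 393.0 y = 46007.81
Solving the 2×2 system: x ≈ -12.2, y ≈ 116.7 km.

x ≈ -12.2 km, y ≈ 116.7 km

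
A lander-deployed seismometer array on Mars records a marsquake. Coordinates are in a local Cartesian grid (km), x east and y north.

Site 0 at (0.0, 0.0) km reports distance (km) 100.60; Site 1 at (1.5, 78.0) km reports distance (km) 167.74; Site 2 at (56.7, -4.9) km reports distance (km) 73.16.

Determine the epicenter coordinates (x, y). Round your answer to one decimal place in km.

(63.9, -77.7)

Circle about each station: x² + y² = 100.60²; (x − 1.5)² + (y − 78.0)² = 167.74²; (x − 56.7)² + (y + 4.9)² = 73.16².
Subtracting the Site 0 equation from the Site 1 and Site 2 equations removes the quadratic terms:
3.0 x + 156.0 y = -11930.10
113.4 x − 9.8 y = 8006.87
Solving the 2×2 system: x ≈ 63.9, y ≈ -77.7 km.
Check against Site 0 (with the unrounded x, y): √(x²+y²) = 100.60 ≈ 100.60 km. ✓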